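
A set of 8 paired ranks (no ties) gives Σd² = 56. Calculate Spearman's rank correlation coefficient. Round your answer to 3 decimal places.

ρ = 1 − 6Σd² / [n(n²−1)] = 1 − 6×56 / (8×63)
  = 1 − 336/504 = 1 − 0.6667 ≈ 0.333

0.333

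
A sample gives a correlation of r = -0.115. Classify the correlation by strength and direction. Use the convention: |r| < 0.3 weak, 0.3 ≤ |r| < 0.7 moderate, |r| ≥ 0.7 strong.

r = -0.115 < 0 so the relationship is negative.
|r| = 0.115, which falls in the weak range.

weak negative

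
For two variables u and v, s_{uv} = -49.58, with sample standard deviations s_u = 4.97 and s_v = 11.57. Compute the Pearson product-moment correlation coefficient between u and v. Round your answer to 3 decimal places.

r = Cov(u,v) / (s_u · s_v) = -49.58 / (4.97 × 11.57)
  = -49.58 / 57.5029 ≈ -0.862

-0.862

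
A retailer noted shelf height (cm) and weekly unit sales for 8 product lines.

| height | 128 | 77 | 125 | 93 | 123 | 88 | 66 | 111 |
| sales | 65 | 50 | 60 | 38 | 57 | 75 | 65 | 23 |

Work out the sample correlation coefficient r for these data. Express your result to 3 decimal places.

n = 8, Σx = 811, Σy = 433, Σx² = 86137, Σy² = 25397, Σxy = 43658
nΣxy − ΣxΣy = 349264 − 351163 = -1899
nΣx² − (Σx)² = 689096 − 657721 = 31375; nΣy² − (Σy)² = 203176 − 187489 = 15687
r = -1899 / √(31375 × 15687) = -1899 / 22185.1217 ≈ -0.086

-0.086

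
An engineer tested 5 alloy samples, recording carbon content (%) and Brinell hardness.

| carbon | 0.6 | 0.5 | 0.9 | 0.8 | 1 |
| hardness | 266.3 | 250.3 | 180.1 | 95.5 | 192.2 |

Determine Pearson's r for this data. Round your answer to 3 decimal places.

n = 5, Σx = 3.8, Σy = 984.4, Σx² = 3.06, Σy² = 212062.88, Σxy = 715.62
nΣxy − ΣxΣy = 3578.1 − 3740.72 = -162.62
nΣx² − (Σx)² = 15.3 − 14.44 = 0.86; nΣy² − (Σy)² = 1060314.4 − 969043.36 = 91271.04
r = -162.62 / √(0.86 × 91271.04) = -162.62 / 280.1662 ≈ -0.580

-0.580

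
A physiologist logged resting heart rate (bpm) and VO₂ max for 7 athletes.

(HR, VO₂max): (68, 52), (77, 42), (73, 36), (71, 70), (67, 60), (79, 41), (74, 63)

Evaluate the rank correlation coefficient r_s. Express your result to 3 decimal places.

-0.429

Rank HR: 2, 6, 4, 3, 1, 7, 5
Rank VO₂max: 4, 3, 1, 7, 5, 2, 6
d = rank(HR) − rank(VO₂max): -2, 3, 3, -4, -4, 5, -1; Σd² = 80
ρ = 1 − 6Σd² / [n(n²−1)] = 1 − 6×80 / (7×48) = 1 − 480/336 ≈ -0.429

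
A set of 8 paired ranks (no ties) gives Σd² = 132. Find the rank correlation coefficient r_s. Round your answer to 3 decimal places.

-0.571

ρ = 1 − 6Σd² / [n(n²−1)] = 1 − 6×132 / (8×63)
  = 1 − 792/504 = 1 − 1.5714 ≈ -0.571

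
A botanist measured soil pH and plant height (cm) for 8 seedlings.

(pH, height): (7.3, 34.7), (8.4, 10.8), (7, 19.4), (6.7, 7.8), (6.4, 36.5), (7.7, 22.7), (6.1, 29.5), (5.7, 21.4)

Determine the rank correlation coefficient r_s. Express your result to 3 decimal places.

Rank pH: 6, 8, 5, 4, 3, 7, 2, 1
Rank height: 7, 2, 3, 1, 8, 5, 6, 4
d = rank(pH) − rank(height): -1, 6, 2, 3, -5, 2, -4, -3; Σd² = 104
ρ = 1 − 6Σd² / [n(n²−1)] = 1 − 6×104 / (8×63) = 1 − 624/504 ≈ -0.238

-0.238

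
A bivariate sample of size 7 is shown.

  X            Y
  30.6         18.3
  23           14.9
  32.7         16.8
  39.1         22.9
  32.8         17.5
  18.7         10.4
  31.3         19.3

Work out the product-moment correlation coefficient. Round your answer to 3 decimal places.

n = 7, ΣX = 208.2, ΣY = 120.1, ΣX² = 6468.68, ΣY² = 2150.45, ΣXY = 3720
nΣXY − ΣXΣY = 26040 − 25004.82 = 1035.18
nΣX² − (ΣX)² = 45280.76 − 43347.24 = 1933.52; nΣY² − (ΣY)² = 15053.15 − 14424.01 = 629.14
r = 1035.18 / √(1933.52 × 629.14) = 1035.18 / 1102.9301 ≈ 0.939

0.939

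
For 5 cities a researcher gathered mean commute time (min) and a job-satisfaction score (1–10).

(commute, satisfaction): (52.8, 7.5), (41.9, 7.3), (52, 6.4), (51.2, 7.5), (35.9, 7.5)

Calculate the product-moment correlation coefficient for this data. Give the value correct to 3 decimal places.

n = 5, Σx = 233.8, Σy = 36.2, Σx² = 11157.7, Σy² = 263, Σxy = 1687.92
nΣxy − ΣxΣy = 8439.6 − 8463.56 = -23.96
nΣx² − (Σx)² = 55788.5 − 54662.44 = 1126.06; nΣy² − (Σy)² = 1315 − 1310.44 = 4.56
r = -23.96 / √(1126.06 × 4.56) = -23.96 / 71.6578 ≈ -0.334

-0.334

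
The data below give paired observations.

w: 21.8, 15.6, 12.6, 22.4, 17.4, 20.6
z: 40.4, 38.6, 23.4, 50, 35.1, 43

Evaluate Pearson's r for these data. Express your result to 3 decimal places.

0.889

n = 6, Σw = 110.4, Σz = 230.5, Σw² = 2106.24, Σz² = 9250.69, Σwz = 4394.26
nΣwz − ΣwΣz = 26365.56 − 25447.2 = 918.36
nΣw² − (Σw)² = 12637.44 − 12188.16 = 449.28; nΣz² − (Σz)² = 55504.14 − 53130.25 = 2373.89
r = 918.36 / √(449.28 × 2373.89) = 918.36 / 1032.7349 ≈ 0.889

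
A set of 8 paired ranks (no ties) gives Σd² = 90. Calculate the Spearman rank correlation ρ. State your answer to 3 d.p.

-0.071

ρ = 1 − 6Σd² / [n(n²−1)] = 1 − 6×90 / (8×63)
  = 1 − 540/504 = 1 − 1.0714 ≈ -0.071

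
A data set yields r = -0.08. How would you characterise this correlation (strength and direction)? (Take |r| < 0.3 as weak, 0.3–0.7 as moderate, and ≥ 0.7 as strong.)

weak negative

r = -0.08 < 0 so the relationship is negative.
|r| = 0.08, which falls in the weak range.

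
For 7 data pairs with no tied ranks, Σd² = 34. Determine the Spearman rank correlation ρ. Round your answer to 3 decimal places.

ρ = 1 − 6Σd² / [n(n²−1)] = 1 − 6×34 / (7×48)
  = 1 − 204/336 = 1 − 0.6071 ≈ 0.393

0.393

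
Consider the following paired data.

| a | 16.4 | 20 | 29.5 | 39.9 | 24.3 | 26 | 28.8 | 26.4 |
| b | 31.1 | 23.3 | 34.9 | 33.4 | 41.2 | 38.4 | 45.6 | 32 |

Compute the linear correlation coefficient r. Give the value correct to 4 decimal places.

0.3080

n = 8, Σa = 211.3, Σb = 279.9, Σa² = 5924.11, Σb² = 10119.03, Σab = 7495.89
nΣab − ΣaΣb = 59967.12 − 59142.87 = 824.25
nΣa² − (Σa)² = 47392.88 − 44647.69 = 2745.19; nΣb² − (Σb)² = 80952.24 − 78344.01 = 2608.23
r = 824.25 / √(2745.19 × 2608.23) = 824.25 / 2675.8339 ≈ 0.3080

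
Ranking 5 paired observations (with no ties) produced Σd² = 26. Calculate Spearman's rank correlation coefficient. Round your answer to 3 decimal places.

ρ = 1 − 6Σd² / [n(n²−1)] = 1 − 6×26 / (5×24)
  = 1 − 156/120 = 1 − 1.3000 ≈ -0.300

-0.300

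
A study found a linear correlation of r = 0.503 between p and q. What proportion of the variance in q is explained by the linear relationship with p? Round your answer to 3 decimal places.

0.253

r² = (0.503)² = 0.253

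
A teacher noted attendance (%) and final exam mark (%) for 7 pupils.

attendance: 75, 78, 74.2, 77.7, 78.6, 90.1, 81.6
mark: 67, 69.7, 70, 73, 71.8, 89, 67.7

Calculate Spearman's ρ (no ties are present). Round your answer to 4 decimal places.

Rank attendance: 2, 4, 1, 3, 5, 7, 6
Rank mark: 1, 3, 4, 6, 5, 7, 2
d = rank(attendance) − rank(mark): 1, 1, -3, -3, 0, 0, 4; Σd² = 36
ρ = 1 − 6Σd² / [n(n²−1)] = 1 − 6×36 / (7×48) = 1 − 216/336 ≈ 0.3571

0.3571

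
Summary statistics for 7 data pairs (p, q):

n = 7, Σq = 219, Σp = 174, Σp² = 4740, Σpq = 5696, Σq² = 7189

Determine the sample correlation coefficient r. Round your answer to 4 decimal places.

r = (nΣpq − ΣpΣq) / √[(nΣp² − (Σp)²)(nΣq² − (Σq)²)]
Numerator: 7×5696 − 174×219 = 1766
Denominator: √[(33180 − 30276)(50323 − 47961)] = √[2904 × 2362] = 2619.0166
r = 1766 / 2619.0166 ≈ 0.6743

0.6743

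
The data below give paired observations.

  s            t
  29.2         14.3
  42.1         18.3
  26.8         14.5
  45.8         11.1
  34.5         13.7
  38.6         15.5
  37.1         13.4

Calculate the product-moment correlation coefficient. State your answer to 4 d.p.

n = 7, Σs = 254.1, Σt = 100.8, Σs² = 9497.55, Σt² = 1480.34, Σst = 3653.06
nΣst − ΣsΣt = 25571.42 − 25613.28 = -41.86
nΣs² − (Σs)² = 66482.85 − 64566.81 = 1916.04; nΣt² − (Σt)² = 10362.38 − 10160.64 = 201.74
r = -41.86 / √(1916.04 × 201.74) = -41.86 / 621.7249 ≈ -0.0673

-0.0673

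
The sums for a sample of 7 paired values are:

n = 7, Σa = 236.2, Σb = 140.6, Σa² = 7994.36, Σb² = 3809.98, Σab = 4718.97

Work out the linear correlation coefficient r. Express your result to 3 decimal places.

-0.163

r = (nΣab − ΣaΣb) / √[(nΣa² − (Σa)²)(nΣb² − (Σb)²)]
Numerator: 7×4718.97 − 236.2×140.6 = -176.93
Denominator: √[(55960.52 − 55790.44)(26669.86 − 19768.36)] = √[170.08 × 6901.5] = 1083.4238
r = -176.93 / 1083.4238 ≈ -0.163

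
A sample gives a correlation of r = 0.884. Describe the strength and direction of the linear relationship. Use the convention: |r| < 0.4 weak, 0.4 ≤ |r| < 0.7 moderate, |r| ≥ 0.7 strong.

r = 0.884 > 0 so the relationship is positive.
|r| = 0.884, which falls in the strong range.

strong positive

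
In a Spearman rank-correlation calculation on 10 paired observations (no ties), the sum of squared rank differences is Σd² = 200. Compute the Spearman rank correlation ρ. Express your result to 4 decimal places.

ρ = 1 − 6Σd² / [n(n²−1)] = 1 − 6×200 / (10×99)
  = 1 − 1200/990 = 1 − 1.21212 ≈ -0.2121

-0.2121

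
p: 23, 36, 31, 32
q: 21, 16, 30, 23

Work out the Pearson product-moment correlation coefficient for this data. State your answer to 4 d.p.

n = 4, Σp = 122, Σq = 90, Σp² = 3810, Σq² = 2126, Σpq = 2725
nΣpq − ΣpΣq = 10900 − 10980 = -80
nΣp² − (Σp)² = 15240 − 14884 = 356; nΣq² − (Σq)² = 8504 − 8100 = 404
r = -80 / √(356 × 404) = -80 / 379.2413 ≈ -0.2109

-0.2109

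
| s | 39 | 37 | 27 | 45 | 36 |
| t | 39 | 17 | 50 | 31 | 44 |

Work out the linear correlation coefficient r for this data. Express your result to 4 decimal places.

-0.5468

n = 5, Σs = 184, Σt = 181, Σs² = 6940, Σt² = 7207, Σst = 6479
nΣst − ΣsΣt = 32395 − 33304 = -909
nΣs² − (Σs)² = 34700 − 33856 = 844; nΣt² − (Σt)² = 36035 − 32761 = 3274
r = -909 / √(844 × 3274) = -909 / 1662.3044 ≈ -0.5468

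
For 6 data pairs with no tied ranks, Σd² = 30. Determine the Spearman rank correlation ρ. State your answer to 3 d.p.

ρ = 1 − 6Σd² / [n(n²−1)] = 1 − 6×30 / (6×35)
  = 1 − 180/210 = 1 − 0.8571 ≈ 0.143

0.143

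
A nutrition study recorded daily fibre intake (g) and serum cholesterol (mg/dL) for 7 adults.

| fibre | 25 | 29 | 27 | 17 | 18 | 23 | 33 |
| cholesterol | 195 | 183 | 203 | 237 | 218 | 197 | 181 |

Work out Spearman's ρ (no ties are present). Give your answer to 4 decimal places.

Rank fibre: 4, 6, 5, 1, 2, 3, 7
Rank cholesterol: 3, 2, 5, 7, 6, 4, 1
d = rank(fibre) − rank(cholesterol): 1, 4, 0, -6, -4, -1, 6; Σd² = 106
ρ = 1 − 6Σd² / [n(n²−1)] = 1 − 6×106 / (7×48) = 1 − 636/336 ≈ -0.8929

-0.8929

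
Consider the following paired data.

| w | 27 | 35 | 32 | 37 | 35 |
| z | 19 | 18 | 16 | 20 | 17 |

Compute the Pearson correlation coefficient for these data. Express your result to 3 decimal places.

n = 5, Σw = 166, Σz = 90, Σw² = 5572, Σz² = 1630, Σwz = 2990
nΣwz − ΣwΣz = 14950 − 14940 = 10
nΣw² − (Σw)² = 27860 − 27556 = 304; nΣz² − (Σz)² = 8150 − 8100 = 50
r = 10 / √(304 × 50) = 10 / 123.2883 ≈ 0.081

0.081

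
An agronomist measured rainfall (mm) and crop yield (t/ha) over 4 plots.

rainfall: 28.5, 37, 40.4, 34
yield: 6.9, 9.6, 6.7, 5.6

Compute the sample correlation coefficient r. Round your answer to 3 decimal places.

0.220

n = 4, Σx = 139.9, Σy = 28.8, Σx² = 4969.41, Σy² = 216.02, Σxy = 1012.93
nΣxy − ΣxΣy = 4051.72 − 4029.12 = 22.6
nΣx² − (Σx)² = 19877.64 − 19572.01 = 305.63; nΣy² − (Σy)² = 864.08 − 829.44 = 34.64
r = 22.6 / √(305.63 × 34.64) = 22.6 / 102.8933 ≈ 0.220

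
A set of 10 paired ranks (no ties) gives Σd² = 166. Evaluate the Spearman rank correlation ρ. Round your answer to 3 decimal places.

ρ = 1 − 6Σd² / [n(n²−1)] = 1 − 6×166 / (10×99)
  = 1 − 996/990 = 1 − 1.0061 ≈ -0.006

-0.006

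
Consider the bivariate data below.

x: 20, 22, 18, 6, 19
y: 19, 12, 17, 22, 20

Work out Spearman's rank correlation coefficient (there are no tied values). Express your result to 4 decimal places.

Rank x: 4, 5, 2, 1, 3
Rank y: 3, 1, 2, 5, 4
d = rank(x) − rank(y): 1, 4, 0, -4, -1; Σd² = 34
ρ = 1 − 6Σd² / [n(n²−1)] = 1 − 6×34 / (5×24) = 1 − 204/120 ≈ -0.7000

-0.7000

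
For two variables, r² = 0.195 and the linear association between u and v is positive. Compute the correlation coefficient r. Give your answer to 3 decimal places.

0.442

|r| = √0.195 = 0.442
The association is positive, so r = 0.442.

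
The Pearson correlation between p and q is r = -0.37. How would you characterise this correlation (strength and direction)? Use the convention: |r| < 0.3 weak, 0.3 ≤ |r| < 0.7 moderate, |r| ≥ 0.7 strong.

r = -0.37 < 0 so the relationship is negative.
|r| = 0.37, which falls in the moderate range.

moderate negative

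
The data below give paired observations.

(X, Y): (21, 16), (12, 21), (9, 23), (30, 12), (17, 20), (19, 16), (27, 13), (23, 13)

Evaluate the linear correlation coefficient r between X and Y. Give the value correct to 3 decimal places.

-0.961

n = 8, ΣX = 158, ΣY = 134, ΣX² = 3474, ΣY² = 2364, ΣXY = 2449
nΣXY − ΣXΣY = 19592 − 21172 = -1580
nΣX² − (ΣX)² = 27792 − 24964 = 2828; nΣY² − (ΣY)² = 18912 − 17956 = 956
r = -1580 / √(2828 × 956) = -1580 / 1644.2530 ≈ -0.961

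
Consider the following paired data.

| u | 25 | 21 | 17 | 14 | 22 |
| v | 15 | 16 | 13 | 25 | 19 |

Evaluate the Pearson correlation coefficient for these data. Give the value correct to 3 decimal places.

n = 5, Σu = 99, Σv = 88, Σu² = 2035, Σv² = 1636, Σuv = 1700
nΣuv − ΣuΣv = 8500 − 8712 = -212
nΣu² − (Σu)² = 10175 − 9801 = 374; nΣv² − (Σv)² = 8180 − 7744 = 436
r = -212 / √(374 × 436) = -212 / 403.8118 ≈ -0.525

-0.525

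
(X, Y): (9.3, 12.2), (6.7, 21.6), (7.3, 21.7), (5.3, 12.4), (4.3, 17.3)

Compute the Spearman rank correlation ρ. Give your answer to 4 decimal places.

-0.1000

Rank X: 5, 3, 4, 2, 1
Rank Y: 1, 4, 5, 2, 3
d = rank(X) − rank(Y): 4, -1, -1, 0, -2; Σd² = 22
ρ = 1 − 6Σd² / [n(n²−1)] = 1 − 6×22 / (5×24) = 1 − 132/120 ≈ -0.1000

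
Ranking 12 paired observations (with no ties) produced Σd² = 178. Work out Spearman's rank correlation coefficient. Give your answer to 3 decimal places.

0.378

ρ = 1 − 6Σd² / [n(n²−1)] = 1 − 6×178 / (12×143)
  = 1 − 1068/1716 = 1 − 0.6224 ≈ 0.378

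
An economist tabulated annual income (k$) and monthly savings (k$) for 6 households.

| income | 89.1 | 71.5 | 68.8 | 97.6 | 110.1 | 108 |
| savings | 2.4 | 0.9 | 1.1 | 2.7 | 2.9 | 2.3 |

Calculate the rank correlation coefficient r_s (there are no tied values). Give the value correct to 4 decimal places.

0.7714

Rank income: 3, 2, 1, 4, 6, 5
Rank savings: 4, 1, 2, 5, 6, 3
d = rank(income) − rank(savings): -1, 1, -1, -1, 0, 2; Σd² = 8
ρ = 1 − 6Σd² / [n(n²−1)] = 1 − 6×8 / (6×35) = 1 − 48/210 ≈ 0.7714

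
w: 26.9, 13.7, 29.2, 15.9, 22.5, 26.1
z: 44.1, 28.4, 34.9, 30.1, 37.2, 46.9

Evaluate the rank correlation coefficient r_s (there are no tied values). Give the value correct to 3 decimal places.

Rank w: 5, 1, 6, 2, 3, 4
Rank z: 5, 1, 3, 2, 4, 6
d = rank(w) − rank(z): 0, 0, 3, 0, -1, -2; Σd² = 14
ρ = 1 − 6Σd² / [n(n²−1)] = 1 − 6×14 / (6×35) = 1 − 84/210 ≈ 0.600

0.600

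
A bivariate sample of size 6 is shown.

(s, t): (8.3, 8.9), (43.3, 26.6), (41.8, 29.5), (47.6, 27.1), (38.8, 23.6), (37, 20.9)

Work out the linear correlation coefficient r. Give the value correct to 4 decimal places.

n = 6, Σs = 216.8, Σt = 136.6, Σs² = 8831.22, Σt² = 3385.2, Σst = 5437.69
nΣst − ΣsΣt = 32626.14 − 29614.88 = 3011.26
nΣs² − (Σs)² = 52987.32 − 47002.24 = 5985.08; nΣt² − (Σt)² = 20311.2 − 18659.56 = 1651.64
r = 3011.26 / √(5985.08 × 1651.64) = 3011.26 / 3144.0734 ≈ 0.9578

0.9578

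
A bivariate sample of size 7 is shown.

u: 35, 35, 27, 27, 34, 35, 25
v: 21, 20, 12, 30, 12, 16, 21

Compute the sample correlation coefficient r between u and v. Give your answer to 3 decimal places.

n = 7, Σu = 218, Σv = 132, Σu² = 6914, Σv² = 2726, Σuv = 4062
nΣuv − ΣuΣv = 28434 − 28776 = -342
nΣu² − (Σu)² = 48398 − 47524 = 874; nΣv² − (Σv)² = 19082 − 17424 = 1658
r = -342 / √(874 × 1658) = -342 / 1203.7824 ≈ -0.284

-0.284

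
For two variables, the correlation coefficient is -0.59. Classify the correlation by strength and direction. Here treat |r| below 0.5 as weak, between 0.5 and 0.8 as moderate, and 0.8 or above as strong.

moderate negative

r = -0.59 < 0 so the relationship is negative.
|r| = 0.59, which falls in the moderate range.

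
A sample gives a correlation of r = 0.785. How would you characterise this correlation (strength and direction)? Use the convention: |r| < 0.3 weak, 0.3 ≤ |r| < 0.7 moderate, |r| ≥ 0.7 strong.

strong positive

r = 0.785 > 0 so the relationship is positive.
|r| = 0.785, which falls in the strong range.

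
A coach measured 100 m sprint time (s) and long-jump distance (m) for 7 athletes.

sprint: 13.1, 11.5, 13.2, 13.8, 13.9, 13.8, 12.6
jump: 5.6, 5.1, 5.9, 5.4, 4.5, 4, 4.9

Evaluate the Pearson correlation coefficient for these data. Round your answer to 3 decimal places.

n = 7, Σx = 91.9, Σy = 35.4, Σx² = 1210.95, Σy² = 181.6, Σxy = 463.9
nΣxy − ΣxΣy = 3247.3 − 3253.26 = -5.96
nΣx² − (Σx)² = 8476.65 − 8445.61 = 31.04; nΣy² − (Σy)² = 1271.2 − 1253.16 = 18.04
r = -5.96 / √(31.04 × 18.04) = -5.96 / 23.6635 ≈ -0.252

-0.252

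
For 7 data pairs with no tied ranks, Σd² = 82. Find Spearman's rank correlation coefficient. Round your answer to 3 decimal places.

-0.464

ρ = 1 − 6Σd² / [n(n²−1)] = 1 − 6×82 / (7×48)
  = 1 − 492/336 = 1 − 1.4643 ≈ -0.464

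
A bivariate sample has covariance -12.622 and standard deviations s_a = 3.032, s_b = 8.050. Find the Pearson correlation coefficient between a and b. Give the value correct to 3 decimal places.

r = Cov(a,b) / (s_a · s_b) = -12.622 / (3.032 × 8.050)
  = -12.622 / 24.4076 ≈ -0.517

-0.517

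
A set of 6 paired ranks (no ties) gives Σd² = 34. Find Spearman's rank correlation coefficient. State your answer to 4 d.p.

0.0286

ρ = 1 − 6Σd² / [n(n²−1)] = 1 − 6×34 / (6×35)
  = 1 − 204/210 = 1 − 0.97143 ≈ 0.0286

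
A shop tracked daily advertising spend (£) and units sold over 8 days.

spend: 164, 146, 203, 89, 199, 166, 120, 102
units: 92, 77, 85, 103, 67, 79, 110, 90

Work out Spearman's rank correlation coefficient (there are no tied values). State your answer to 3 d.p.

-0.619

Rank spend: 5, 4, 8, 1, 7, 6, 3, 2
Rank units: 6, 2, 4, 7, 1, 3, 8, 5
d = rank(spend) − rank(units): -1, 2, 4, -6, 6, 3, -5, -3; Σd² = 136
ρ = 1 − 6Σd² / [n(n²−1)] = 1 − 6×136 / (8×63) = 1 − 816/504 ≈ -0.619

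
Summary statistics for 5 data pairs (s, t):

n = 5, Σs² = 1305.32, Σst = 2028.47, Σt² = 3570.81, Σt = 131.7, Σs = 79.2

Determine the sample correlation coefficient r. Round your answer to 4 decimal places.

r = (nΣst − ΣsΣt) / √[(nΣs² − (Σs)²)(nΣt² − (Σt)²)]
Numerator: 5×2028.47 − 79.2×131.7 = -288.29
Denominator: √[(6526.6 − 6272.64)(17854.05 − 17344.89)] = √[253.96 × 509.16] = 359.5918
r = -288.29 / 359.5918 ≈ -0.8017

-0.8017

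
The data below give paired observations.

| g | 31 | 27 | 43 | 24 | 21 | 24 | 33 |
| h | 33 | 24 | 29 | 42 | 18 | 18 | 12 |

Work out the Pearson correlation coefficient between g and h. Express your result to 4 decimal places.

n = 7, Σg = 203, Σh = 176, Σg² = 6221, Σh² = 5062, Σgh = 5132
nΣgh − ΣgΣh = 35924 − 35728 = 196
nΣg² − (Σg)² = 43547 − 41209 = 2338; nΣh² − (Σh)² = 35434 − 30976 = 4458
r = 196 / √(2338 × 4458) = 196 / 3228.4368 ≈ 0.0607

0.0607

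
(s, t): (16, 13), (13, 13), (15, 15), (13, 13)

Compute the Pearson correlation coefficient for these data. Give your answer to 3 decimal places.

n = 4, Σs = 57, Σt = 54, Σs² = 819, Σt² = 732, Σst = 771
nΣst − ΣsΣt = 3084 − 3078 = 6
nΣs² − (Σs)² = 3276 − 3249 = 27; nΣt² − (Σt)² = 2928 − 2916 = 12
r = 6 / √(27 × 12) = 6 / 18.0000 ≈ 0.333

0.333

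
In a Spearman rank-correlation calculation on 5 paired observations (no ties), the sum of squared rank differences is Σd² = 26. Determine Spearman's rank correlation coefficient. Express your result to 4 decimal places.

ρ = 1 − 6Σd² / [n(n²−1)] = 1 − 6×26 / (5×24)
  = 1 − 156/120 = 1 − 1.30000 ≈ -0.3000

-0.3000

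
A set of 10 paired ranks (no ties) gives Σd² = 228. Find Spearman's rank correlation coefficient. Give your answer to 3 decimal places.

-0.382

ρ = 1 − 6Σd² / [n(n²−1)] = 1 − 6×228 / (10×99)
  = 1 − 1368/990 = 1 − 1.3818 ≈ -0.382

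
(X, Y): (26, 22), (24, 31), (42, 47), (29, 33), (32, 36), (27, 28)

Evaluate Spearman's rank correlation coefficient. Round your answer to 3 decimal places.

Rank X: 2, 1, 6, 4, 5, 3
Rank Y: 1, 3, 6, 4, 5, 2
d = rank(X) − rank(Y): 1, -2, 0, 0, 0, 1; Σd² = 6
ρ = 1 − 6Σd² / [n(n²−1)] = 1 − 6×6 / (6×35) = 1 − 36/210 ≈ 0.829

0.829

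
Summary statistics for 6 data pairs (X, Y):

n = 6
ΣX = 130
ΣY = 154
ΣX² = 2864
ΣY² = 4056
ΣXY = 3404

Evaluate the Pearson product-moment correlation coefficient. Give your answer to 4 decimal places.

0.9628

r = (nΣXY − ΣXΣY) / √[(nΣX² − (ΣX)²)(nΣY² − (ΣY)²)]
Numerator: 6×3404 − 130×154 = 404
Denominator: √[(17184 − 16900)(24336 − 23716)] = √[284 × 620] = 419.6189
r = 404 / 419.6189 ≈ 0.9628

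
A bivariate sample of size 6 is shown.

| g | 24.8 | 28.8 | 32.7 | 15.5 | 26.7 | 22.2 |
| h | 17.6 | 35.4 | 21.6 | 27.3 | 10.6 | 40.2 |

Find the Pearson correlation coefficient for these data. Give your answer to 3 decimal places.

n = 6, Σg = 150.7, Σh = 152.7, Σg² = 3959.75, Σh² = 4503.17, Σgh = 3760.93
nΣgh − ΣgΣh = 22565.58 − 23011.89 = -446.31
nΣg² − (Σg)² = 23758.5 − 22710.49 = 1048.01; nΣh² − (Σh)² = 27019.02 − 23317.29 = 3701.73
r = -446.31 / √(1048.01 × 3701.73) = -446.31 / 1969.6320 ≈ -0.227

-0.227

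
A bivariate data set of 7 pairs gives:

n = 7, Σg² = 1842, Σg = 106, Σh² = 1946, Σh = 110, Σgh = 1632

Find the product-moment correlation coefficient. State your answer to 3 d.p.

-0.149

r = (nΣgh − ΣgΣh) / √[(nΣg² − (Σg)²)(nΣh² − (Σh)²)]
Numerator: 7×1632 − 106×110 = -236
Denominator: √[(12894 − 11236)(13622 − 12100)] = √[1658 × 1522] = 1588.5452
r = -236 / 1588.5452 ≈ -0.149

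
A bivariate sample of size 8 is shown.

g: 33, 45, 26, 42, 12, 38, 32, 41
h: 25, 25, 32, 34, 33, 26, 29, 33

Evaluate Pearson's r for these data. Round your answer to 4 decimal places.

n = 8, Σg = 269, Σh = 237, Σg² = 9847, Σh² = 7125, Σgh = 7875
nΣgh − ΣgΣh = 63000 − 63753 = -753
nΣg² − (Σg)² = 78776 − 72361 = 6415; nΣh² − (Σh)² = 57000 − 56169 = 831
r = -753 / √(6415 × 831) = -753 / 2308.8666 ≈ -0.3261

-0.3261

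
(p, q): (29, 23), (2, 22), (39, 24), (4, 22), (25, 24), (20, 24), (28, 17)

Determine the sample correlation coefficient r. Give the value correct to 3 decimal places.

n = 7, Σp = 147, Σq = 156, Σp² = 4191, Σq² = 3514, Σpq = 3291
nΣpq − ΣpΣq = 23037 − 22932 = 105
nΣp² − (Σp)² = 29337 − 21609 = 7728; nΣq² − (Σq)² = 24598 − 24336 = 262
r = 105 / √(7728 × 262) = 105 / 1422.9322 ≈ 0.074

0.074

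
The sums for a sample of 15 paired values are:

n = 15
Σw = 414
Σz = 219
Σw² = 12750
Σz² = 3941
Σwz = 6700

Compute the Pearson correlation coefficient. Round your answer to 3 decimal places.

0.661

r = (nΣwz − ΣwΣz) / √[(nΣw² − (Σw)²)(nΣz² − (Σz)²)]
Numerator: 15×6700 − 414×219 = 9834
Denominator: √[(191250 − 171396)(59115 − 47961)] = √[19854 × 11154] = 14881.2471
r = 9834 / 14881.2471 ≈ 0.661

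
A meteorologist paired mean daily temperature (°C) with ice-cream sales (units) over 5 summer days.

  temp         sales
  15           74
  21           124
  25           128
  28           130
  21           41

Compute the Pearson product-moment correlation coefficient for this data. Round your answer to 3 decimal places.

n = 5, Σx = 110, Σy = 497, Σx² = 2516, Σy² = 55817, Σxy = 11415
nΣxy − ΣxΣy = 57075 − 54670 = 2405
nΣx² − (Σx)² = 12580 − 12100 = 480; nΣy² − (Σy)² = 279085 − 247009 = 32076
r = 2405 / √(480 × 32076) = 2405 / 3923.8349 ≈ 0.613

0.613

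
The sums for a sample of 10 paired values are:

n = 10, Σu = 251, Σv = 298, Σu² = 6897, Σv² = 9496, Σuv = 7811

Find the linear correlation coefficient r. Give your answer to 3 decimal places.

0.546

r = (nΣuv − ΣuΣv) / √[(nΣu² − (Σu)²)(nΣv² − (Σv)²)]
Numerator: 10×7811 − 251×298 = 3312
Denominator: √[(68970 − 63001)(94960 − 88804)] = √[5969 × 6156] = 6061.7789
r = 3312 / 6061.7789 ≈ 0.546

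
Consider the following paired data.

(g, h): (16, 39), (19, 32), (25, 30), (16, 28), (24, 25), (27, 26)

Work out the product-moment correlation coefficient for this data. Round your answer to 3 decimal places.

n = 6, Σg = 127, Σh = 180, Σg² = 2803, Σh² = 5530, Σgh = 3732
nΣgh − ΣgΣh = 22392 − 22860 = -468
nΣg² − (Σg)² = 16818 − 16129 = 689; nΣh² − (Σh)² = 33180 − 32400 = 780
r = -468 / √(689 × 780) = -468 / 733.0894 ≈ -0.638

-0.638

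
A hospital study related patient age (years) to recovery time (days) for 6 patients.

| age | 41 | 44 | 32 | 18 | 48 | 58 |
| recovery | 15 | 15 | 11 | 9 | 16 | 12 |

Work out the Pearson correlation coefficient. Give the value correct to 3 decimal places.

0.631

n = 6, Σx = 241, Σy = 78, Σx² = 10633, Σy² = 1052, Σxy = 3253
nΣxy − ΣxΣy = 19518 − 18798 = 720
nΣx² − (Σx)² = 63798 − 58081 = 5717; nΣy² − (Σy)² = 6312 − 6084 = 228
r = 720 / √(5717 × 228) = 720 / 1141.6987 ≈ 0.631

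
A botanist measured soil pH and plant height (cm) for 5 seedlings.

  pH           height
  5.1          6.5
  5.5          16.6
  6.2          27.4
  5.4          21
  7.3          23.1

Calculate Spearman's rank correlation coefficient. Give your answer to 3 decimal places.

0.800

Rank pH: 1, 3, 4, 2, 5
Rank height: 1, 2, 5, 3, 4
d = rank(pH) − rank(height): 0, 1, -1, -1, 1; Σd² = 4
ρ = 1 − 6Σd² / [n(n²−1)] = 1 − 6×4 / (5×24) = 1 − 24/120 ≈ 0.800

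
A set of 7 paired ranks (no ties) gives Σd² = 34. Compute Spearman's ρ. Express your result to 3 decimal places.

0.393

ρ = 1 − 6Σd² / [n(n²−1)] = 1 − 6×34 / (7×48)
  = 1 − 204/336 = 1 − 0.6071 ≈ 0.393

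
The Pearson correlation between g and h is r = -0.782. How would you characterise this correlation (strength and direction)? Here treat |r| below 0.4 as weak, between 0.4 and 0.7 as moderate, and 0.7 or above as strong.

strong negative

r = -0.782 < 0 so the relationship is negative.
|r| = 0.782, which falls in the strong range.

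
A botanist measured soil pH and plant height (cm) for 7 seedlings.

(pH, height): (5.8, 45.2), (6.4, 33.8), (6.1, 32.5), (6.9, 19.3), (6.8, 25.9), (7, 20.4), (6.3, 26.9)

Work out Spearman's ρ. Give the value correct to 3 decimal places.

-0.857

Rank pH: 1, 4, 2, 6, 5, 7, 3
Rank height: 7, 6, 5, 1, 3, 2, 4
d = rank(pH) − rank(height): -6, -2, -3, 5, 2, 5, -1; Σd² = 104
ρ = 1 − 6Σd² / [n(n²−1)] = 1 − 6×104 / (7×48) = 1 − 624/336 ≈ -0.857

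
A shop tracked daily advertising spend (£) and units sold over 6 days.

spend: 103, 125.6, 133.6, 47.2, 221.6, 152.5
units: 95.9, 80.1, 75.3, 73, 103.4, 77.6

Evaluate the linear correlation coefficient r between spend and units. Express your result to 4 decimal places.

n = 6, Σx = 783.5, Σy = 505.3, Σx² = 118823.97, Σy² = 43325.23, Σxy = 68191.38
nΣxy − ΣxΣy = 409148.28 − 395902.55 = 13245.73
nΣx² − (Σx)² = 712943.82 − 613872.25 = 99071.57; nΣy² − (Σy)² = 259951.38 − 255328.09 = 4623.29
r = 13245.73 / √(99071.57 × 4623.29) = 13245.73 / 21401.7896 ≈ 0.6189

0.6189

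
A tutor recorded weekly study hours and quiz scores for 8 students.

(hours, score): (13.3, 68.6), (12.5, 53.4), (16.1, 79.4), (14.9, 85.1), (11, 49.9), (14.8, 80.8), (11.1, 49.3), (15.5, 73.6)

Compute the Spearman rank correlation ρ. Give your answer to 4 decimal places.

Rank hours: 4, 3, 8, 6, 1, 5, 2, 7
Rank score: 4, 3, 6, 8, 2, 7, 1, 5
d = rank(hours) − rank(score): 0, 0, 2, -2, -1, -2, 1, 2; Σd² = 18
ρ = 1 − 6Σd² / [n(n²−1)] = 1 − 6×18 / (8×63) = 1 − 108/504 ≈ 0.7857

0.7857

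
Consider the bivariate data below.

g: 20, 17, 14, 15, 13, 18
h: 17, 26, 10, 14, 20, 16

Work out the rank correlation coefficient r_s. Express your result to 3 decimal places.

0.143

Rank g: 6, 4, 2, 3, 1, 5
Rank h: 4, 6, 1, 2, 5, 3
d = rank(g) − rank(h): 2, -2, 1, 1, -4, 2; Σd² = 30
ρ = 1 − 6Σd² / [n(n²−1)] = 1 − 6×30 / (6×35) = 1 − 180/210 ≈ 0.143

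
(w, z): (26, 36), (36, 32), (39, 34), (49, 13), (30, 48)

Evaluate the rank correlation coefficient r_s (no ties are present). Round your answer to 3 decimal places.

-0.800

Rank w: 1, 3, 4, 5, 2
Rank z: 4, 2, 3, 1, 5
d = rank(w) − rank(z): -3, 1, 1, 4, -3; Σd² = 36
ρ = 1 − 6Σd² / [n(n²−1)] = 1 − 6×36 / (5×24) = 1 − 216/120 ≈ -0.800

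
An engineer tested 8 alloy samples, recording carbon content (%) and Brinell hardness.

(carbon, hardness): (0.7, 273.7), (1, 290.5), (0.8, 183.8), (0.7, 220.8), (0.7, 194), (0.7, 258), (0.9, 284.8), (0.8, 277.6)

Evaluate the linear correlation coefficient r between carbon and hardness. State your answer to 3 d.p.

n = 8, Σx = 6.3, Σy = 1983.2, Σx² = 5.05, Σy² = 504209.82, Σxy = 1578.49
nΣxy − ΣxΣy = 12627.92 − 12494.16 = 133.76
nΣx² − (Σx)² = 40.4 − 39.69 = 0.71; nΣy² − (Σy)² = 4033678.56 − 3933082.24 = 100596.32
r = 133.76 / √(0.71 × 100596.32) = 133.76 / 267.2515 ≈ 0.501

0.501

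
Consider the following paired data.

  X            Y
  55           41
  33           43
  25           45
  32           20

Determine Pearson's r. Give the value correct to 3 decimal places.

0.083

n = 4, ΣX = 145, ΣY = 149, ΣX² = 5763, ΣY² = 5955, ΣXY = 5439
nΣXY − ΣXΣY = 21756 − 21605 = 151
nΣX² − (ΣX)² = 23052 − 21025 = 2027; nΣY² − (ΣY)² = 23820 − 22201 = 1619
r = 151 / √(2027 × 1619) = 151 / 1811.5499 ≈ 0.083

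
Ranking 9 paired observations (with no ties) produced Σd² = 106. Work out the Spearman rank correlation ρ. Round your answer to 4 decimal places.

ρ = 1 − 6Σd² / [n(n²−1)] = 1 − 6×106 / (9×80)
  = 1 − 636/720 = 1 − 0.88333 ≈ 0.1167

0.1167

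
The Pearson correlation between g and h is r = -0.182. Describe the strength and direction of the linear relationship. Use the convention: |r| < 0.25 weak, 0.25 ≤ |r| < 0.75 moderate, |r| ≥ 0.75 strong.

weak negative

r = -0.182 < 0 so the relationship is negative.
|r| = 0.182, which falls in the weak range.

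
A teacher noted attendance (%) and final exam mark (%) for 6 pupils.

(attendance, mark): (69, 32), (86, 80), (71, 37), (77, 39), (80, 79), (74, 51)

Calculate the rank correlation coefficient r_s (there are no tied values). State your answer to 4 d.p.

Rank attendance: 1, 6, 2, 4, 5, 3
Rank mark: 1, 6, 2, 3, 5, 4
d = rank(attendance) − rank(mark): 0, 0, 0, 1, 0, -1; Σd² = 2
ρ = 1 − 6Σd² / [n(n²−1)] = 1 − 6×2 / (6×35) = 1 − 12/210 ≈ 0.9429

0.9429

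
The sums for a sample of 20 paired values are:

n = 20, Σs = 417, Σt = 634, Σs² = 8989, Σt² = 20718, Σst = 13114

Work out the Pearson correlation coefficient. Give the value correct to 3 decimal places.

r = (nΣst − ΣsΣt) / √[(nΣs² − (Σs)²)(nΣt² − (Σt)²)]
Numerator: 20×13114 − 417×634 = -2098
Denominator: √[(179780 − 173889)(414360 − 401956)] = √[5891 × 12404] = 8548.2141
r = -2098 / 8548.2141 ≈ -0.245

-0.245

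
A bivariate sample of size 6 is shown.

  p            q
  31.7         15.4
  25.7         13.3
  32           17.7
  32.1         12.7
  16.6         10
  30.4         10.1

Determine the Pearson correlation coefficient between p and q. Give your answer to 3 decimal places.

n = 6, Σp = 168.5, Σq = 79.2, Σp² = 4919.51, Σq² = 1090.64, Σpq = 2277.1
nΣpq − ΣpΣq = 13662.6 − 13345.2 = 317.4
nΣp² − (Σp)² = 29517.06 − 28392.25 = 1124.81; nΣq² − (Σq)² = 6543.84 − 6272.64 = 271.2
r = 317.4 / √(1124.81 × 271.2) = 317.4 / 552.3119 ≈ 0.575

0.575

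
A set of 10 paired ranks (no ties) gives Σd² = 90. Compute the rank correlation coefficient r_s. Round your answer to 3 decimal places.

0.455

ρ = 1 − 6Σd² / [n(n²−1)] = 1 − 6×90 / (10×99)
  = 1 − 540/990 = 1 − 0.5455 ≈ 0.455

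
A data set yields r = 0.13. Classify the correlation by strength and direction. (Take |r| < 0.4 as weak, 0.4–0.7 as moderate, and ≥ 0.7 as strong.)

r = 0.13 > 0 so the relationship is positive.
|r| = 0.13, which falls in the weak range.

weak positive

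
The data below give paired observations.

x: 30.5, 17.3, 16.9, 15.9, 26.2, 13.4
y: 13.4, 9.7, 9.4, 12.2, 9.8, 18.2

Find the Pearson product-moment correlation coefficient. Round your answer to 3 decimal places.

n = 6, Σx = 120.2, Σy = 72.7, Σx² = 2633.96, Σy² = 938.13, Σxy = 1429.99
nΣxy − ΣxΣy = 8579.94 − 8738.54 = -158.6
nΣx² − (Σx)² = 15803.76 − 14448.04 = 1355.72; nΣy² − (Σy)² = 5628.78 − 5285.29 = 343.49
r = -158.6 / √(1355.72 × 343.49) = -158.6 / 682.4048 ≈ -0.232

-0.232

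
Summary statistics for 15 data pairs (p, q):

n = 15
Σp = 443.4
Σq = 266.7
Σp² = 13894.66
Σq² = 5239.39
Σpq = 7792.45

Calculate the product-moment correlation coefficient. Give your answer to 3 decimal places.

r = (nΣpq − ΣpΣq) / √[(nΣp² − (Σp)²)(nΣq² − (Σq)²)]
Numerator: 15×7792.45 − 443.4×266.7 = -1368.03
Denominator: √[(208419.9 − 196603.56)(78590.85 − 71128.89)] = √[11816.34 × 7461.96] = 9390.0509
r = -1368.03 / 9390.0509 ≈ -0.146

-0.146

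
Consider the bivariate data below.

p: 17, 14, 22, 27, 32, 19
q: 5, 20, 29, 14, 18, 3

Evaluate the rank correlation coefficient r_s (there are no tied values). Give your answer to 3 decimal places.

0.086

Rank p: 2, 1, 4, 5, 6, 3
Rank q: 2, 5, 6, 3, 4, 1
d = rank(p) − rank(q): 0, -4, -2, 2, 2, 2; Σd² = 32
ρ = 1 − 6Σd² / [n(n²−1)] = 1 − 6×32 / (6×35) = 1 − 192/210 ≈ 0.086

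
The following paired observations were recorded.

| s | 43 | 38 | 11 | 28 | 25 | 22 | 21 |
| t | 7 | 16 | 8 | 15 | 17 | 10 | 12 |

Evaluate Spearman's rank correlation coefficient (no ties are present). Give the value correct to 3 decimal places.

Rank s: 7, 6, 1, 5, 4, 3, 2
Rank t: 1, 6, 2, 5, 7, 3, 4
d = rank(s) − rank(t): 6, 0, -1, 0, -3, 0, -2; Σd² = 50
ρ = 1 − 6Σd² / [n(n²−1)] = 1 − 6×50 / (7×48) = 1 − 300/336 ≈ 0.107

0.107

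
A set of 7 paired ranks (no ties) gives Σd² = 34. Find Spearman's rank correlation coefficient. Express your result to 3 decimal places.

0.393

ρ = 1 − 6Σd² / [n(n²−1)] = 1 − 6×34 / (7×48)
  = 1 − 204/336 = 1 − 0.6071 ≈ 0.393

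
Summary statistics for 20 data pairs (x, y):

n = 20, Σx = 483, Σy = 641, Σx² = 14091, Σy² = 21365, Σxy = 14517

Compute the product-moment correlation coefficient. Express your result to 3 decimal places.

r = (nΣxy − ΣxΣy) / √[(nΣx² − (Σx)²)(nΣy² − (Σy)²)]
Numerator: 20×14517 − 483×641 = -19263
Denominator: √[(281820 − 233289)(427300 − 410881)] = √[48531 × 16419] = 28228.1861
r = -19263 / 28228.1861 ≈ -0.682

-0.682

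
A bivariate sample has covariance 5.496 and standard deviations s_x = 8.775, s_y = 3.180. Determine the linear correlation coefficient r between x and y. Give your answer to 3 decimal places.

0.197

r = Cov(x,y) / (s_x · s_y) = 5.496 / (8.775 × 3.180)
  = 5.496 / 27.9045 ≈ 0.197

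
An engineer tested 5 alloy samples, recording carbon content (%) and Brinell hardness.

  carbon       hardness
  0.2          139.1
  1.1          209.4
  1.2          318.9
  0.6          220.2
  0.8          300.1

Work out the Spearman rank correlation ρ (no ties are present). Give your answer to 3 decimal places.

0.700

Rank carbon: 1, 4, 5, 2, 3
Rank hardness: 1, 2, 5, 3, 4
d = rank(carbon) − rank(hardness): 0, 2, 0, -1, -1; Σd² = 6
ρ = 1 − 6Σd² / [n(n²−1)] = 1 − 6×6 / (5×24) = 1 − 36/120 ≈ 0.700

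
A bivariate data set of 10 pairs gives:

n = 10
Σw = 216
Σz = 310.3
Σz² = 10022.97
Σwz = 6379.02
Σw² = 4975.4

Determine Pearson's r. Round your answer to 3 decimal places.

r = (nΣwz − ΣwΣz) / √[(nΣw² − (Σw)²)(nΣz² − (Σz)²)]
Numerator: 10×6379.02 − 216×310.3 = -3234.6
Denominator: √[(49754 − 46656)(100229.7 − 96286.09)] = √[3098 × 3943.61] = 3495.3260
r = -3234.6 / 3495.3260 ≈ -0.925

-0.925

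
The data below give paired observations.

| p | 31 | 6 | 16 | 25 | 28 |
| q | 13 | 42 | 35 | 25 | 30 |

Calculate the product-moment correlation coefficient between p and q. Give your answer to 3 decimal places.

n = 5, Σp = 106, Σq = 145, Σp² = 2662, Σq² = 4683, Σpq = 2680
nΣpq − ΣpΣq = 13400 − 15370 = -1970
nΣp² − (Σp)² = 13310 − 11236 = 2074; nΣq² − (Σq)² = 23415 − 21025 = 2390
r = -1970 / √(2074 × 2390) = -1970 / 2226.4007 ≈ -0.885

-0.885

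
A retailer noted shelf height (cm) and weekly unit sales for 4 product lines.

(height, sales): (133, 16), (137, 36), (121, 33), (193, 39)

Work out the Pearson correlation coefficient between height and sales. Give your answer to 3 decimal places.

n = 4, Σx = 584, Σy = 124, Σx² = 88348, Σy² = 4162, Σxy = 18580
nΣxy − ΣxΣy = 74320 − 72416 = 1904
nΣx² − (Σx)² = 353392 − 341056 = 12336; nΣy² − (Σy)² = 16648 − 15376 = 1272
r = 1904 / √(12336 × 1272) = 1904 / 3961.2362 ≈ 0.481

0.481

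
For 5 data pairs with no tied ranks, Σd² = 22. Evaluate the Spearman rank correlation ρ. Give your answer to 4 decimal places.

ρ = 1 − 6Σd² / [n(n²−1)] = 1 − 6×22 / (5×24)
  = 1 − 132/120 = 1 − 1.10000 ≈ -0.1000

-0.1000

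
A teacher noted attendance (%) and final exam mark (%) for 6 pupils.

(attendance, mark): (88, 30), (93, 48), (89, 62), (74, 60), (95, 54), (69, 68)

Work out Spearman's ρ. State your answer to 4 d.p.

Rank attendance: 3, 5, 4, 2, 6, 1
Rank mark: 1, 2, 5, 4, 3, 6
d = rank(attendance) − rank(mark): 2, 3, -1, -2, 3, -5; Σd² = 52
ρ = 1 − 6Σd² / [n(n²−1)] = 1 − 6×52 / (6×35) = 1 − 312/210 ≈ -0.4857

-0.4857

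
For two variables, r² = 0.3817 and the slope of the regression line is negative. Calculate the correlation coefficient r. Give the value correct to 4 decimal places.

-0.6178

|r| = √0.3817 = 0.6178
The association is negative, so r = −0.6178.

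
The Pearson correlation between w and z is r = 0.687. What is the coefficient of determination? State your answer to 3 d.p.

0.472

r² = (0.687)² = 0.472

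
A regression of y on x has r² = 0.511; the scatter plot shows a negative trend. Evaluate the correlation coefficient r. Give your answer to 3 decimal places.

|r| = √0.511 = 0.715
The association is negative, so r = −0.715.

-0.715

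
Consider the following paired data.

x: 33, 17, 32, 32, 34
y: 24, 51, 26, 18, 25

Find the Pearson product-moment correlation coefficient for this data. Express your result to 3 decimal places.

n = 5, Σx = 148, Σy = 144, Σx² = 4582, Σy² = 4802, Σxy = 3917
nΣxy − ΣxΣy = 19585 − 21312 = -1727
nΣx² − (Σx)² = 22910 − 21904 = 1006; nΣy² − (Σy)² = 24010 − 20736 = 3274
r = -1727 / √(1006 × 3274) = -1727 / 1814.8399 ≈ -0.952

-0.952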